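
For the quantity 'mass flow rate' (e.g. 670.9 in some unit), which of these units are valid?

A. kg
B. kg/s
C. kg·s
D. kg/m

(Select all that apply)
B

mass flow rate has SI base units: kg / s

Checking each option against kg / s:
  A. kg: ✗ does not match
  B. kg/s: ✓ matches
  C. kg·s: ✗ does not match
  D. kg/m: ✗ does not match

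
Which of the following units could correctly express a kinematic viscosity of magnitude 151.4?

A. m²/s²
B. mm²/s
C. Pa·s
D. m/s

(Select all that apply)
B

kinematic viscosity has SI base units: m^2 / s

Checking each option against m^2 / s:
  A. m²/s²: ✗ does not match
  B. mm²/s: ✓ matches
  C. Pa·s: ✗ does not match
  D. m/s: ✗ does not match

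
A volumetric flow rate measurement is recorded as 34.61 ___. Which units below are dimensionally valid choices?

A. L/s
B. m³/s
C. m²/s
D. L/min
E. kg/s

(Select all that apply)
A, B, D

volumetric flow rate has SI base units: m^3 / s

Checking each option against m^3 / s:
  A. L/s: ✓ matches
  B. m³/s: ✓ matches
  C. m²/s: ✗ does not match
  D. L/min: ✓ matches
  E. kg/s: ✗ does not match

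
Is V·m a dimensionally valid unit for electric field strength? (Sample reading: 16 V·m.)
No

electric field strength has SI base units: kg * m / (A * s^3)
V·m does NOT reduce to kg * m / (A * s^3); a valid unit for electric field strength would be e.g. V/m.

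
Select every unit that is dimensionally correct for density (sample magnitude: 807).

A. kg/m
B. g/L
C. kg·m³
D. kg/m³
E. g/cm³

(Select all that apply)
B, D, E

density has SI base units: kg / m^3

Checking each option against kg / m^3:
  A. kg/m: ✗ does not match
  B. g/L: ✓ matches
  C. kg·m³: ✗ does not match
  D. kg/m³: ✓ matches
  E. g/cm³: ✓ matches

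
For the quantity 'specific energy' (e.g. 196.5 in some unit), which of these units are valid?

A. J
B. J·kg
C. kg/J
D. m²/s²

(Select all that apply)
D

specific energy has SI base units: m^2 / s^2

Checking each option against m^2 / s^2:
  A. J: ✗ does not match
  B. J·kg: ✗ does not match
  C. kg/J: ✗ does not match
  D. m²/s²: ✓ matches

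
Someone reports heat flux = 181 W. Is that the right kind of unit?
No

heat flux has SI base units: kg / s^3
W does NOT reduce to kg / s^3; a valid unit for heat flux would be e.g. W/m².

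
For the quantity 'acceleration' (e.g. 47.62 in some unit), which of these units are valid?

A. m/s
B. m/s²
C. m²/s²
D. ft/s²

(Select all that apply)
B, D

acceleration has SI base units: m / s^2

Checking each option against m / s^2:
  A. m/s: ✗ does not match
  B. m/s²: ✓ matches
  C. m²/s²: ✗ does not match
  D. ft/s²: ✓ matches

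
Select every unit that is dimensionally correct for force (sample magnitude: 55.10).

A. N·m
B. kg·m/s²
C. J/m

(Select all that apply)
B, C

force has SI base units: kg * m / s^2

Checking each option against kg * m / s^2:
  A. N·m: ✗ does not match
  B. kg·m/s²: ✓ matches
  C. J/m: ✓ matches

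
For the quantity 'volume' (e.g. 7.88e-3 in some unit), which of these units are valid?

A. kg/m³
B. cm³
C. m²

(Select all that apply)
B

volume has SI base units: m^3

Checking each option against m^3:
  A. kg/m³: ✗ does not match
  B. cm³: ✓ matches
  C. m²: ✗ does not match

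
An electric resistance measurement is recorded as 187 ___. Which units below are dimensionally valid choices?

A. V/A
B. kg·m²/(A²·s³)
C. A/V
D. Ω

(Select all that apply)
A, B, D

electric resistance has SI base units: kg * m^2 / (A^2 * s^3)

Checking each option against kg * m^2 / (A^2 * s^3):
  A. V/A: ✓ matches
  B. kg·m²/(A²·s³): ✓ matches
  C. A/V: ✗ does not match
  D. Ω: ✓ matches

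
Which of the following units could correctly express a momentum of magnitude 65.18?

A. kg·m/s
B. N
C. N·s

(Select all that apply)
A, C

momentum has SI base units: kg * m / s

Checking each option against kg * m / s:
  A. kg·m/s: ✓ matches
  B. N: ✗ does not match
  C. N·s: ✓ matches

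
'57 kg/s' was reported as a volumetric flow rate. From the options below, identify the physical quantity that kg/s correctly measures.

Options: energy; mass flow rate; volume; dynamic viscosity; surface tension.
mass flow rate

volumetric flow rate should have units dimensionally equivalent to m^3 / s (e.g. m³/s).
The given unit 'kg/s' reduces to kg / s. Of the listed options, that is the dimensionality of mass flow rate.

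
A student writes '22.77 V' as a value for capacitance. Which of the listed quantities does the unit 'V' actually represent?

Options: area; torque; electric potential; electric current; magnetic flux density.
electric potential

capacitance should have units dimensionally equivalent to A^2 * s^4 / (kg * m^2) (e.g. F).
The given unit 'V' reduces to kg * m^2 / (A * s^3). Of the listed options, that is the dimensionality of electric potential.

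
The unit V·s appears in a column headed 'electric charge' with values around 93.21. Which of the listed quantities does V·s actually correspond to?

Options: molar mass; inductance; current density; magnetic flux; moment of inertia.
magnetic flux

electric charge should have units dimensionally equivalent to A * s (e.g. C).
The given unit 'V·s' reduces to kg * m^2 / (A * s^2). Of the listed options, that is the dimensionality of magnetic flux.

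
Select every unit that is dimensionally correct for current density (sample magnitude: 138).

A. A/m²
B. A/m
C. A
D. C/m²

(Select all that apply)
A

current density has SI base units: A / m^2

Checking each option against A / m^2:
  A. A/m²: ✓ matches
  B. A/m: ✗ does not match
  C. A: ✗ does not match
  D. C/m²: ✗ does not match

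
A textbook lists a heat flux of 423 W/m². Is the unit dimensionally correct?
Yes

heat flux has SI base units: kg / s^3
W/m² reduces to the same SI base units, so it is a valid unit for heat flux.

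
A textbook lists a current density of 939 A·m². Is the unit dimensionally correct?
No

current density has SI base units: A / m^2
A·m² does NOT reduce to A / m^2; a valid unit for current density would be e.g. A/m².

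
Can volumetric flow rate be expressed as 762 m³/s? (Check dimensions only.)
Yes

volumetric flow rate has SI base units: m^3 / s
m³/s reduces to the same SI base units, so it is a valid unit for volumetric flow rate.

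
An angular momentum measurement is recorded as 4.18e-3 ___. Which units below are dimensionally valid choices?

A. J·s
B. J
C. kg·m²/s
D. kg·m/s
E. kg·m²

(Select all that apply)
A, C

angular momentum has SI base units: kg * m^2 / s

Checking each option against kg * m^2 / s:
  A. J·s: ✓ matches
  B. J: ✗ does not match
  C. kg·m²/s: ✓ matches
  D. kg·m/s: ✗ does not match
  E. kg·m²: ✗ does not match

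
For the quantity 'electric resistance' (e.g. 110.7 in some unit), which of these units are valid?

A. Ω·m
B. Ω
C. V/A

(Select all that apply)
B, C

electric resistance has SI base units: kg * m^2 / (A^2 * s^3)

Checking each option against kg * m^2 / (A^2 * s^3):
  A. Ω·m: ✗ does not match
  B. Ω: ✓ matches
  C. V/A: ✓ matches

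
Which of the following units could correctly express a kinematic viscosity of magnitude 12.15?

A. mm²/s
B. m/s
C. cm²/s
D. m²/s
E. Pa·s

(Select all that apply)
A, C, D

kinematic viscosity has SI base units: m^2 / s

Checking each option against m^2 / s:
  A. mm²/s: ✓ matches
  B. m/s: ✗ does not match
  C. cm²/s: ✓ matches
  D. m²/s: ✓ matches
  E. Pa·s: ✗ does not match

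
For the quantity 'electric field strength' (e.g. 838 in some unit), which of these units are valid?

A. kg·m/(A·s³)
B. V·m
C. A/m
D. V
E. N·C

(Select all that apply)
A

electric field strength has SI base units: kg * m / (A * s^3)

Checking each option against kg * m / (A * s^3):
  A. kg·m/(A·s³): ✓ matches
  B. V·m: ✗ does not match
  C. A/m: ✗ does not match
  D. V: ✗ does not match
  E. N·C: ✗ does not match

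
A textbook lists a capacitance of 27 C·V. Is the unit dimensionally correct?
No

capacitance has SI base units: A^2 * s^4 / (kg * m^2)
C·V does NOT reduce to A^2 * s^4 / (kg * m^2); a valid unit for capacitance would be e.g. F.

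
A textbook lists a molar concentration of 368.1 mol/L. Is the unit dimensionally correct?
Yes

molar concentration has SI base units: mol / m^3
mol/L reduces to the same SI base units, so it is a valid unit for molar concentration.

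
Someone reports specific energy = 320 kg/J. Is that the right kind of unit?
No

specific energy has SI base units: m^2 / s^2
kg/J does NOT reduce to m^2 / s^2; a valid unit for specific energy would be e.g. J/kg.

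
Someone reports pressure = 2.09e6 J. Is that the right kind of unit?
No

pressure has SI base units: kg / (m * s^2)
J does NOT reduce to kg / (m * s^2); a valid unit for pressure would be e.g. Pa.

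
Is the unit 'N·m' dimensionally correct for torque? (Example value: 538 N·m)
Yes

torque has SI base units: kg * m^2 / s^2
N·m reduces to the same SI base units, so it is a valid unit for torque.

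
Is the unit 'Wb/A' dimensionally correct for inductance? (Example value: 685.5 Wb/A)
Yes

inductance has SI base units: kg * m^2 / (A^2 * s^2)
Wb/A reduces to the same SI base units, so it is a valid unit for inductance.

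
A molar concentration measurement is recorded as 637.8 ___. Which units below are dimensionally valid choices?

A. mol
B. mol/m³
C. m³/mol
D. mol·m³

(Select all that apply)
B

molar concentration has SI base units: mol / m^3

Checking each option against mol / m^3:
  A. mol: ✗ does not match
  B. mol/m³: ✓ matches
  C. m³/mol: ✗ does not match
  D. mol·m³: ✗ does not match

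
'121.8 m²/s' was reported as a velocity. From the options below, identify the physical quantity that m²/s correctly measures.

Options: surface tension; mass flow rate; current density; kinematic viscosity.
kinematic viscosity

velocity should have units dimensionally equivalent to m / s (e.g. m/s).
The given unit 'm²/s' reduces to m^2 / s. Of the listed options, that is the dimensionality of kinematic viscosity.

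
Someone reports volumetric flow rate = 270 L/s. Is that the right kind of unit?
Yes

volumetric flow rate has SI base units: m^3 / s
L/s reduces to the same SI base units, so it is a valid unit for volumetric flow rate.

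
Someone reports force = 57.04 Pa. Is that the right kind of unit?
No

force has SI base units: kg * m / s^2
Pa does NOT reduce to kg * m / s^2; a valid unit for force would be e.g. N.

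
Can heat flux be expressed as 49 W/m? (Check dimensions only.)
No

heat flux has SI base units: kg / s^3
W/m does NOT reduce to kg / s^3; a valid unit for heat flux would be e.g. W/m².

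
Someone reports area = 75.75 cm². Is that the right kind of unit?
Yes

area has SI base units: m^2
cm² reduces to the same SI base units, so it is a valid unit for area.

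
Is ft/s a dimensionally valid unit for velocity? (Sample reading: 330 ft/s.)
Yes

velocity has SI base units: m / s
ft/s reduces to the same SI base units, so it is a valid unit for velocity.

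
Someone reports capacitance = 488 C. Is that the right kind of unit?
No

capacitance has SI base units: A^2 * s^4 / (kg * m^2)
C does NOT reduce to A^2 * s^4 / (kg * m^2); a valid unit for capacitance would be e.g. F.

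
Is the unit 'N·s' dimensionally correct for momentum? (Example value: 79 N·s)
Yes

momentum has SI base units: kg * m / s
N·s reduces to the same SI base units, so it is a valid unit for momentum.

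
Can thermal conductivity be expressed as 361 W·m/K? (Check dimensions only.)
No

thermal conductivity has SI base units: kg * m / (s^3 * K)
W·m/K does NOT reduce to kg * m / (s^3 * K); a valid unit for thermal conductivity would be e.g. W/(m·K).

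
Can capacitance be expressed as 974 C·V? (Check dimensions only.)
No

capacitance has SI base units: A^2 * s^4 / (kg * m^2)
C·V does NOT reduce to A^2 * s^4 / (kg * m^2); a valid unit for capacitance would be e.g. F.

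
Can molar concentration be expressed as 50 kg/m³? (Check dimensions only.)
No

molar concentration has SI base units: mol / m^3
kg/m³ does NOT reduce to mol / m^3; a valid unit for molar concentration would be e.g. mol/m³.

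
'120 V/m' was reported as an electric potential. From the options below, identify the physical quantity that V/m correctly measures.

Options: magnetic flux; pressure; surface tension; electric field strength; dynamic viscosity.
electric field strength

electric potential should have units dimensionally equivalent to kg * m^2 / (A * s^3) (e.g. V).
The given unit 'V/m' reduces to kg * m / (A * s^3). Of the listed options, that is the dimensionality of electric field strength.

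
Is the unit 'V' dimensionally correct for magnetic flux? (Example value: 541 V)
No

magnetic flux has SI base units: kg * m^2 / (A * s^2)
V does NOT reduce to kg * m^2 / (A * s^2); a valid unit for magnetic flux would be e.g. Wb.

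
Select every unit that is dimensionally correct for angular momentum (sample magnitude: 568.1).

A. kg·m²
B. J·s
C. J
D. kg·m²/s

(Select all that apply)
B, D

angular momentum has SI base units: kg * m^2 / s

Checking each option against kg * m^2 / s:
  A. kg·m²: ✗ does not match
  B. J·s: ✓ matches
  C. J: ✗ does not match
  D. kg·m²/s: ✓ matches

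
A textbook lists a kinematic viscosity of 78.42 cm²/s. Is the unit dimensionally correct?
Yes

kinematic viscosity has SI base units: m^2 / s
cm²/s reduces to the same SI base units, so it is a valid unit for kinematic viscosity.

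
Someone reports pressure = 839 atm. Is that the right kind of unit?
Yes

pressure has SI base units: kg / (m * s^2)
atm reduces to the same SI base units, so it is a valid unit for pressure.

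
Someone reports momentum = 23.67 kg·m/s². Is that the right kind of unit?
No

momentum has SI base units: kg * m / s
kg·m/s² does NOT reduce to kg * m / s; a valid unit for momentum would be e.g. kg·m/s.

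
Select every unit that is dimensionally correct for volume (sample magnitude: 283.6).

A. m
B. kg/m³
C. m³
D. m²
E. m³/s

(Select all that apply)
C

volume has SI base units: m^3

Checking each option against m^3:
  A. m: ✗ does not match
  B. kg/m³: ✗ does not match
  C. m³: ✓ matches
  D. m²: ✗ does not match
  E. m³/s: ✗ does not match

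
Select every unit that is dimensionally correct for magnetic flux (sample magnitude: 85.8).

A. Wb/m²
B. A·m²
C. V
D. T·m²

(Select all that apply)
D

magnetic flux has SI base units: kg * m^2 / (A * s^2)

Checking each option against kg * m^2 / (A * s^2):
  A. Wb/m²: ✗ does not match
  B. A·m²: ✗ does not match
  C. V: ✗ does not match
  D. T·m²: ✓ matches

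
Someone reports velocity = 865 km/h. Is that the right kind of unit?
Yes

velocity has SI base units: m / s
km/h reduces to the same SI base units, so it is a valid unit for velocity.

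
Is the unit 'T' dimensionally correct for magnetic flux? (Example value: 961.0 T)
No

magnetic flux has SI base units: kg * m^2 / (A * s^2)
T does NOT reduce to kg * m^2 / (A * s^2); a valid unit for magnetic flux would be e.g. Wb.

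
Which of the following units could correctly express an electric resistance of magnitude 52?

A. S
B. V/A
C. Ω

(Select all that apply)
B, C

electric resistance has SI base units: kg * m^2 / (A^2 * s^3)

Checking each option against kg * m^2 / (A^2 * s^3):
  A. S: ✗ does not match
  B. V/A: ✓ matches
  C. Ω: ✓ matches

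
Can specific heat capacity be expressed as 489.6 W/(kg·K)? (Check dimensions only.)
No

specific heat capacity has SI base units: m^2 / (s^2 * K)
W/(kg·K) does NOT reduce to m^2 / (s^2 * K); a valid unit for specific heat capacity would be e.g. J/(kg·K).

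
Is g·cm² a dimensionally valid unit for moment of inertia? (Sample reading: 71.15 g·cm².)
Yes

moment of inertia has SI base units: kg * m^2
g·cm² reduces to the same SI base units, so it is a valid unit for moment of inertia.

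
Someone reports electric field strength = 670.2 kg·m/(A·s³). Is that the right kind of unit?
Yes

electric field strength has SI base units: kg * m / (A * s^3)
kg·m/(A·s³) reduces to the same SI base units, so it is a valid unit for electric field strength.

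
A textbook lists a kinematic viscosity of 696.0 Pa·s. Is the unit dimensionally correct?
No

kinematic viscosity has SI base units: m^2 / s
Pa·s does NOT reduce to m^2 / s; a valid unit for kinematic viscosity would be e.g. m²/s.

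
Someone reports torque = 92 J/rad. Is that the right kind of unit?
Yes

torque has SI base units: kg * m^2 / s^2
J/rad reduces to the same SI base units, so it is a valid unit for torque.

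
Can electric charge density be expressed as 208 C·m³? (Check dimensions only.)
No

electric charge density has SI base units: A * s / m^3
C·m³ does NOT reduce to A * s / m^3; a valid unit for electric charge density would be e.g. C/m³.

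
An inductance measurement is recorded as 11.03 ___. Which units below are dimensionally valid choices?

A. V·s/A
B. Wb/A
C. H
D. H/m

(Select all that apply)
A, B, C

inductance has SI base units: kg * m^2 / (A^2 * s^2)

Checking each option against kg * m^2 / (A^2 * s^2):
  A. V·s/A: ✓ matches
  B. Wb/A: ✓ matches
  C. H: ✓ matches
  D. H/m: ✗ does not match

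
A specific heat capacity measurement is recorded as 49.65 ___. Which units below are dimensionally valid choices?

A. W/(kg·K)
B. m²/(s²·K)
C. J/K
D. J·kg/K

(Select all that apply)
B

specific heat capacity has SI base units: m^2 / (s^2 * K)

Checking each option against m^2 / (s^2 * K):
  A. W/(kg·K): ✗ does not match
  B. m²/(s²·K): ✓ matches
  C. J/K: ✗ does not match
  D. J·kg/K: ✗ does not match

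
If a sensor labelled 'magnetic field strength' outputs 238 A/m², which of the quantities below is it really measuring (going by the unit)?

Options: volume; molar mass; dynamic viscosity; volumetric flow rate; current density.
current density

magnetic field strength should have units dimensionally equivalent to A / m (e.g. A/m).
The given unit 'A/m²' reduces to A / m^2. Of the listed options, that is the dimensionality of current density.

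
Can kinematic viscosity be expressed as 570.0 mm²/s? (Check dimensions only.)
Yes

kinematic viscosity has SI base units: m^2 / s
mm²/s reduces to the same SI base units, so it is a valid unit for kinematic viscosity.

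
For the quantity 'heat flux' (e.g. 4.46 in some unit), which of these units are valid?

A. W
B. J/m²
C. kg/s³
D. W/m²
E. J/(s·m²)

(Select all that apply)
C, D, E

heat flux has SI base units: kg / s^3

Checking each option against kg / s^3:
  A. W: ✗ does not match
  B. J/m²: ✗ does not match
  C. kg/s³: ✓ matches
  D. W/m²: ✓ matches
  E. J/(s·m²): ✓ matches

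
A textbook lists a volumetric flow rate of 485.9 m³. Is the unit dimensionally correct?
No

volumetric flow rate has SI base units: m^3 / s
m³ does NOT reduce to m^3 / s; a valid unit for volumetric flow rate would be e.g. m³/s.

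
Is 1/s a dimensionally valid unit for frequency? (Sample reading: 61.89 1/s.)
Yes

frequency has SI base units: 1 / s
1/s reduces to the same SI base units, so it is a valid unit for frequency.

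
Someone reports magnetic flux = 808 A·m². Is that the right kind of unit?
No

magnetic flux has SI base units: kg * m^2 / (A * s^2)
A·m² does NOT reduce to kg * m^2 / (A * s^2); a valid unit for magnetic flux would be e.g. Wb.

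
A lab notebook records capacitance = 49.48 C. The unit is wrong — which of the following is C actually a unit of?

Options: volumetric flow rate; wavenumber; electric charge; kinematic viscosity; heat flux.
electric charge

capacitance should have units dimensionally equivalent to A^2 * s^4 / (kg * m^2) (e.g. F).
The given unit 'C' reduces to A * s. Of the listed options, that is the dimensionality of electric charge.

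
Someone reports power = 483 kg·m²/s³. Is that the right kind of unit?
Yes

power has SI base units: kg * m^2 / s^3
kg·m²/s³ reduces to the same SI base units, so it is a valid unit for power.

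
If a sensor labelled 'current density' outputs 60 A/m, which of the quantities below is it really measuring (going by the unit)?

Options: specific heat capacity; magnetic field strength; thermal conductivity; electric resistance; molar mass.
magnetic field strength

current density should have units dimensionally equivalent to A / m^2 (e.g. A/m²).
The given unit 'A/m' reduces to A / m. Of the listed options, that is the dimensionality of magnetic field strength.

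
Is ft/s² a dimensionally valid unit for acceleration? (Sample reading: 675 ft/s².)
Yes

acceleration has SI base units: m / s^2
ft/s² reduces to the same SI base units, so it is a valid unit for acceleration.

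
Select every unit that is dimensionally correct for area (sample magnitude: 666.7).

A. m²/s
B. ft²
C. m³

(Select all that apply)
B

area has SI base units: m^2

Checking each option against m^2:
  A. m²/s: ✗ does not match
  B. ft²: ✓ matches
  C. m³: ✗ does not match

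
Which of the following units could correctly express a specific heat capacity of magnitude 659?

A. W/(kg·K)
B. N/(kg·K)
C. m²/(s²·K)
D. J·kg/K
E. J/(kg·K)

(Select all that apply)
C, E

specific heat capacity has SI base units: m^2 / (s^2 * K)

Checking each option against m^2 / (s^2 * K):
  A. W/(kg·K): ✗ does not match
  B. N/(kg·K): ✗ does not match
  C. m²/(s²·K): ✓ matches
  D. J·kg/K: ✗ does not match
  E. J/(kg·K): ✓ matches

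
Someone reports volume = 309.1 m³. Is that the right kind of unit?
Yes

volume has SI base units: m^3
m³ reduces to the same SI base units, so it is a valid unit for volume.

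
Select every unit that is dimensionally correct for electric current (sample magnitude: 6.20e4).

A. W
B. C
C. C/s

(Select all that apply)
C

electric current has SI base units: A

Checking each option against A:
  A. W: ✗ does not match
  B. C: ✗ does not match
  C. C/s: ✓ matches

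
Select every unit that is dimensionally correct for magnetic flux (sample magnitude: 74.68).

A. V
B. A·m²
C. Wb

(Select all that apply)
C

magnetic flux has SI base units: kg * m^2 / (A * s^2)

Checking each option against kg * m^2 / (A * s^2):
  A. V: ✗ does not match
  B. A·m²: ✗ does not match
  C. Wb: ✓ matches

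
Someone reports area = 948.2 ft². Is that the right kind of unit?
Yes

area has SI base units: m^2
ft² reduces to the same SI base units, so it is a valid unit for area.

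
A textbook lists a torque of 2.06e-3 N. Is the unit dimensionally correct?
No

torque has SI base units: kg * m^2 / s^2
N does NOT reduce to kg * m^2 / s^2; a valid unit for torque would be e.g. N·m.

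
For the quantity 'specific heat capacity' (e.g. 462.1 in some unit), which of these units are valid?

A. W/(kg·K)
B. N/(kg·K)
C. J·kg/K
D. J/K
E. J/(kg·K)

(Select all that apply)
E

specific heat capacity has SI base units: m^2 / (s^2 * K)

Checking each option against m^2 / (s^2 * K):
  A. W/(kg·K): ✗ does not match
  B. N/(kg·K): ✗ does not match
  C. J·kg/K: ✗ does not match
  D. J/K: ✗ does not match
  E. J/(kg·K): ✓ matches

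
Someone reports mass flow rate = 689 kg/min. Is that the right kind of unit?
Yes

mass flow rate has SI base units: kg / s
kg/min reduces to the same SI base units, so it is a valid unit for mass flow rate.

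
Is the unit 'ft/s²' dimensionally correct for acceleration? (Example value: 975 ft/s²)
Yes

acceleration has SI base units: m / s^2
ft/s² reduces to the same SI base units, so it is a valid unit for acceleration.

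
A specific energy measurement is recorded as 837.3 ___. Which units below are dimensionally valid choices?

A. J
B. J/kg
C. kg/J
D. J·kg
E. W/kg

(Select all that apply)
B

specific energy has SI base units: m^2 / s^2

Checking each option against m^2 / s^2:
  A. J: ✗ does not match
  B. J/kg: ✓ matches
  C. kg/J: ✗ does not match
  D. J·kg: ✗ does not match
  E. W/kg: ✗ does not match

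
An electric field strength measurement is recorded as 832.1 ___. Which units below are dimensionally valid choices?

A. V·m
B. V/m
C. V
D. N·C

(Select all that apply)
B

electric field strength has SI base units: kg * m / (A * s^3)

Checking each option against kg * m / (A * s^3):
  A. V·m: ✗ does not match
  B. V/m: ✓ matches
  C. V: ✗ does not match
  D. N·C: ✗ does not match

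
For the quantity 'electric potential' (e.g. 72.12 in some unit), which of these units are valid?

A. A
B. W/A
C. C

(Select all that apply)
B

electric potential has SI base units: kg * m^2 / (A * s^3)

Checking each option against kg * m^2 / (A * s^3):
  A. A: ✗ does not match
  B. W/A: ✓ matches
  C. C: ✗ does not match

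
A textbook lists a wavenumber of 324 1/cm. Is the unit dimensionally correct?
Yes

wavenumber has SI base units: 1 / m
1/cm reduces to the same SI base units, so it is a valid unit for wavenumber.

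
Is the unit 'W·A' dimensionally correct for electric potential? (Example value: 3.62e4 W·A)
No

electric potential has SI base units: kg * m^2 / (A * s^3)
W·A does NOT reduce to kg * m^2 / (A * s^3); a valid unit for electric potential would be e.g. V.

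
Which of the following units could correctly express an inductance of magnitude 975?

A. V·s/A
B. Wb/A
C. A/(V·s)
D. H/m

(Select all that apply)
A, B

inductance has SI base units: kg * m^2 / (A^2 * s^2)

Checking each option against kg * m^2 / (A^2 * s^2):
  A. V·s/A: ✓ matches
  B. Wb/A: ✓ matches
  C. A/(V·s): ✗ does not match
  D. H/m: ✗ does not match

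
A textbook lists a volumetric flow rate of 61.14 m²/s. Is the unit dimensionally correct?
No

volumetric flow rate has SI base units: m^3 / s
m²/s does NOT reduce to m^3 / s; a valid unit for volumetric flow rate would be e.g. m³/s.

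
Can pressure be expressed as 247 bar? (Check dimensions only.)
Yes

pressure has SI base units: kg / (m * s^2)
bar reduces to the same SI base units, so it is a valid unit for pressure.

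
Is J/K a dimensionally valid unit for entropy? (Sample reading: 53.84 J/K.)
Yes

entropy has SI base units: kg * m^2 / (s^2 * K)
J/K reduces to the same SI base units, so it is a valid unit for entropy.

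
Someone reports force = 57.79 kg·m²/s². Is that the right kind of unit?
No

force has SI base units: kg * m / s^2
kg·m²/s² does NOT reduce to kg * m / s^2; a valid unit for force would be e.g. N.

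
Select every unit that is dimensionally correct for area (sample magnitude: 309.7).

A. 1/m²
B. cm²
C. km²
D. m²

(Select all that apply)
B, C, D

area has SI base units: m^2

Checking each option against m^2:
  A. 1/m²: ✗ does not match
  B. cm²: ✓ matches
  C. km²: ✓ matches
  D. m²: ✓ matches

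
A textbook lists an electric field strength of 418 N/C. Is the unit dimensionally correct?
Yes

electric field strength has SI base units: kg * m / (A * s^3)
N/C reduces to the same SI base units, so it is a valid unit for electric field strength.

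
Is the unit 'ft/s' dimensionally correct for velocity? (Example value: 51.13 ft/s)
Yes

velocity has SI base units: m / s
ft/s reduces to the same SI base units, so it is a valid unit for velocity.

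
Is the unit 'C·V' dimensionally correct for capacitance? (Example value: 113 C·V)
No

capacitance has SI base units: A^2 * s^4 / (kg * m^2)
C·V does NOT reduce to A^2 * s^4 / (kg * m^2); a valid unit for capacitance would be e.g. F.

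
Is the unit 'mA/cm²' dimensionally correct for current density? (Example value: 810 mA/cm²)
Yes

current density has SI base units: A / m^2
mA/cm² reduces to the same SI base units, so it is a valid unit for current density.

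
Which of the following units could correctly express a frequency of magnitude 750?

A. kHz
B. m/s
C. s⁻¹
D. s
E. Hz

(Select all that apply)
A, C, E

frequency has SI base units: 1 / s

Checking each option against 1 / s:
  A. kHz: ✓ matches
  B. m/s: ✗ does not match
  C. s⁻¹: ✓ matches
  D. s: ✗ does not match
  E. Hz: ✓ matches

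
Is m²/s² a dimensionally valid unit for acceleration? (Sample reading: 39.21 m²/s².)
No

acceleration has SI base units: m / s^2
m²/s² does NOT reduce to m / s^2; a valid unit for acceleration would be e.g. m/s².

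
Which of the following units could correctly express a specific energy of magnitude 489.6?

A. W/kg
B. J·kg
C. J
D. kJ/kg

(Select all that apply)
D

specific energy has SI base units: m^2 / s^2

Checking each option against m^2 / s^2:
  A. W/kg: ✗ does not match
  B. J·kg: ✗ does not match
  C. J: ✗ does not match
  D. kJ/kg: ✓ matches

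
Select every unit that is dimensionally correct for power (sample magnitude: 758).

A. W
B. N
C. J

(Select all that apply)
A

power has SI base units: kg * m^2 / s^3

Checking each option against kg * m^2 / s^3:
  A. W: ✓ matches
  B. N: ✗ does not match
  C. J: ✗ does not match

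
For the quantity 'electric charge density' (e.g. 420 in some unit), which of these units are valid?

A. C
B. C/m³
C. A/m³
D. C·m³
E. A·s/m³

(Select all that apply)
B, E

electric charge density has SI base units: A * s / m^3

Checking each option against A * s / m^3:
  A. C: ✗ does not match
  B. C/m³: ✓ matches
  C. A/m³: ✗ does not match
  D. C·m³: ✗ does not match
  E. A·s/m³: ✓ matches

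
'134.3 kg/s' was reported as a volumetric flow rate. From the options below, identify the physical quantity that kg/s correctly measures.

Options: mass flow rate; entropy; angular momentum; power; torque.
mass flow rate

volumetric flow rate should have units dimensionally equivalent to m^3 / s (e.g. m³/s).
The given unit 'kg/s' reduces to kg / s. Of the listed options, that is the dimensionality of mass flow rate.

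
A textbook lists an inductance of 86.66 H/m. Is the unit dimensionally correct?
No

inductance has SI base units: kg * m^2 / (A^2 * s^2)
H/m does NOT reduce to kg * m^2 / (A^2 * s^2); a valid unit for inductance would be e.g. H.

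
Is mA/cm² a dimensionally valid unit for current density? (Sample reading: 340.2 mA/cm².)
Yes

current density has SI base units: A / m^2
mA/cm² reduces to the same SI base units, so it is a valid unit for current density.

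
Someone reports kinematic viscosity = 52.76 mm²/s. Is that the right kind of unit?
Yes

kinematic viscosity has SI base units: m^2 / s
mm²/s reduces to the same SI base units, so it is a valid unit for kinematic viscosity.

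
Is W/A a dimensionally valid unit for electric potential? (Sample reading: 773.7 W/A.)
Yes

electric potential has SI base units: kg * m^2 / (A * s^3)
W/A reduces to the same SI base units, so it is a valid unit for electric potential.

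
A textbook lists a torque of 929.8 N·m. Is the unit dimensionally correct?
Yes

torque has SI base units: kg * m^2 / s^2
N·m reduces to the same SI base units, so it is a valid unit for torque.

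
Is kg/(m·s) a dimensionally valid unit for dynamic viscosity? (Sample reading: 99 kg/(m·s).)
Yes

dynamic viscosity has SI base units: kg / (m * s)
kg/(m·s) reduces to the same SI base units, so it is a valid unit for dynamic viscosity.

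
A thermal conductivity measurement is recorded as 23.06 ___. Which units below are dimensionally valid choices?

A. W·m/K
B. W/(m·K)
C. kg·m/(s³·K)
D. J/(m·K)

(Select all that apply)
B, C

thermal conductivity has SI base units: kg * m / (s^3 * K)

Checking each option against kg * m / (s^3 * K):
  A. W·m/K: ✗ does not match
  B. W/(m·K): ✓ matches
  C. kg·m/(s³·K): ✓ matches
  D. J/(m·K): ✗ does not match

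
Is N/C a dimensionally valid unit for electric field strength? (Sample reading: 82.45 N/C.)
Yes

electric field strength has SI base units: kg * m / (A * s^3)
N/C reduces to the same SI base units, so it is a valid unit for electric field strength.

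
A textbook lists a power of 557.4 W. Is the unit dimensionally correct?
Yes

power has SI base units: kg * m^2 / s^3
W reduces to the same SI base units, so it is a valid unit for power.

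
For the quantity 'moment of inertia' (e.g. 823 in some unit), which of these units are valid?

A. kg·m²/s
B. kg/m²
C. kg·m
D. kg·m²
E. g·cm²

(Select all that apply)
D, E

moment of inertia has SI base units: kg * m^2

Checking each option against kg * m^2:
  A. kg·m²/s: ✗ does not match
  B. kg/m²: ✗ does not match
  C. kg·m: ✗ does not match
  D. kg·m²: ✓ matches
  E. g·cm²: ✓ matches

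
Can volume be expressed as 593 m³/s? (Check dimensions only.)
No

volume has SI base units: m^3
m³/s does NOT reduce to m^3; a valid unit for volume would be e.g. m³.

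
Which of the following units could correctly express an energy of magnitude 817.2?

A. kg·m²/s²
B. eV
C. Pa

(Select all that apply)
A, B

energy has SI base units: kg * m^2 / s^2

Checking each option against kg * m^2 / s^2:
  A. kg·m²/s²: ✓ matches
  B. eV: ✓ matches
  C. Pa: ✗ does not match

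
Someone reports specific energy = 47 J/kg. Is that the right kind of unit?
Yes

specific energy has SI base units: m^2 / s^2
J/kg reduces to the same SI base units, so it is a valid unit for specific energy.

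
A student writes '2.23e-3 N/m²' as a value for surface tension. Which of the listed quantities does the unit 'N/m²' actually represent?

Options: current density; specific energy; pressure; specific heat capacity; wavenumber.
pressure

surface tension should have units dimensionally equivalent to kg / s^2 (e.g. N/m).
The given unit 'N/m²' reduces to kg / (m * s^2). Of the listed options, that is the dimensionality of pressure.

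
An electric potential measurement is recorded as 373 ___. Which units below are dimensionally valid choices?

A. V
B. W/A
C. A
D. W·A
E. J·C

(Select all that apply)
A, B

electric potential has SI base units: kg * m^2 / (A * s^3)

Checking each option against kg * m^2 / (A * s^3):
  A. V: ✓ matches
  B. W/A: ✓ matches
  C. A: ✗ does not match
  D. W·A: ✗ does not match
  E. J·C: ✗ does not match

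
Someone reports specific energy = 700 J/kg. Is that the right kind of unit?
Yes

specific energy has SI base units: m^2 / s^2
J/kg reduces to the same SI base units, so it is a valid unit for specific energy.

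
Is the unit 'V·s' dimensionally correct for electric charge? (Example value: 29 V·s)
No

electric charge has SI base units: A * s
V·s does NOT reduce to A * s; a valid unit for electric charge would be e.g. C.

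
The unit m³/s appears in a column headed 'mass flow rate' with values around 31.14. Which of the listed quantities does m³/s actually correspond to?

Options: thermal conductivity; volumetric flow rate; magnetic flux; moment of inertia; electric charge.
volumetric flow rate

mass flow rate should have units dimensionally equivalent to kg / s (e.g. kg/s).
The given unit 'm³/s' reduces to m^3 / s. Of the listed options, that is the dimensionality of volumetric flow rate.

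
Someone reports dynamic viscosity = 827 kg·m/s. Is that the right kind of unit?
No

dynamic viscosity has SI base units: kg / (m * s)
kg·m/s does NOT reduce to kg / (m * s); a valid unit for dynamic viscosity would be e.g. Pa·s.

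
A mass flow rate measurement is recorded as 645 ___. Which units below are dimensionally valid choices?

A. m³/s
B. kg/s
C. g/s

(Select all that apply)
B, C

mass flow rate has SI base units: kg / s

Checking each option against kg / s:
  A. m³/s: ✗ does not match
  B. kg/s: ✓ matches
  C. g/s: ✓ matches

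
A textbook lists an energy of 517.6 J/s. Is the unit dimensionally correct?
No

energy has SI base units: kg * m^2 / s^2
J/s does NOT reduce to kg * m^2 / s^2; a valid unit for energy would be e.g. J.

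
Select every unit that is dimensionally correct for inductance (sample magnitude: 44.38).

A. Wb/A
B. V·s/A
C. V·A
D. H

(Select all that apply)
A, B, D

inductance has SI base units: kg * m^2 / (A^2 * s^2)

Checking each option against kg * m^2 / (A^2 * s^2):
  A. Wb/A: ✓ matches
  B. V·s/A: ✓ matches
  C. V·A: ✗ does not match
  D. H: ✓ matches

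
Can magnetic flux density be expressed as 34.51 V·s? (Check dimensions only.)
No

magnetic flux density has SI base units: kg / (A * s^2)
V·s does NOT reduce to kg / (A * s^2); a valid unit for magnetic flux density would be e.g. T.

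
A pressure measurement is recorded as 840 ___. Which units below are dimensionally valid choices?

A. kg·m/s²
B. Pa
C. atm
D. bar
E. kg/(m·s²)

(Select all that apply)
B, C, D, E

pressure has SI base units: kg / (m * s^2)

Checking each option against kg / (m * s^2):
  A. kg·m/s²: ✗ does not match
  B. Pa: ✓ matches
  C. atm: ✓ matches
  D. bar: ✓ matches
  E. kg/(m·s²): ✓ matches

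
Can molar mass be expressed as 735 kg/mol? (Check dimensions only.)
Yes

molar mass has SI base units: kg / mol
kg/mol reduces to the same SI base units, so it is a valid unit for molar mass.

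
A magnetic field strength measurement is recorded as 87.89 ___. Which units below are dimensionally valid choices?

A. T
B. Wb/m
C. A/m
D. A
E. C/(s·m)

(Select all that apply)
C, E

magnetic field strength has SI base units: A / m

Checking each option against A / m:
  A. T: ✗ does not match
  B. Wb/m: ✗ does not match
  C. A/m: ✓ matches
  D. A: ✗ does not match
  E. C/(s·m): ✓ matches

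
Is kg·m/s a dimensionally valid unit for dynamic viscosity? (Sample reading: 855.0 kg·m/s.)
No

dynamic viscosity has SI base units: kg / (m * s)
kg·m/s does NOT reduce to kg / (m * s); a valid unit for dynamic viscosity would be e.g. Pa·s.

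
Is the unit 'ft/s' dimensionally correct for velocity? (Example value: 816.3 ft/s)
Yes

velocity has SI base units: m / s
ft/s reduces to the same SI base units, so it is a valid unit for velocity.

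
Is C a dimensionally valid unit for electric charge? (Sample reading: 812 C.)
Yes

electric charge has SI base units: A * s
C reduces to the same SI base units, so it is a valid unit for electric charge.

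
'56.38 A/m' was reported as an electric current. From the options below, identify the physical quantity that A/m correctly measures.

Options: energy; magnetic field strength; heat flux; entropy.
magnetic field strength

electric current should have units dimensionally equivalent to A (e.g. A).
The given unit 'A/m' reduces to A / m. Of the listed options, that is the dimensionality of magnetic field strength.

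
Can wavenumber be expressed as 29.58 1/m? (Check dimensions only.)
Yes

wavenumber has SI base units: 1 / m
1/m reduces to the same SI base units, so it is a valid unit for wavenumber.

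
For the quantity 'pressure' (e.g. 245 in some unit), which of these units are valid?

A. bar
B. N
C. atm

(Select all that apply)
A, C

pressure has SI base units: kg / (m * s^2)

Checking each option against kg / (m * s^2):
  A. bar: ✓ matches
  B. N: ✗ does not match
  C. atm: ✓ matches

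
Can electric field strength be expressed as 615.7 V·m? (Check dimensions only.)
No

electric field strength has SI base units: kg * m / (A * s^3)
V·m does NOT reduce to kg * m / (A * s^3); a valid unit for electric field strength would be e.g. V/m.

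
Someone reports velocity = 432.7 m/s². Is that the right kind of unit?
No

velocity has SI base units: m / s
m/s² does NOT reduce to m / s; a valid unit for velocity would be e.g. m/s.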